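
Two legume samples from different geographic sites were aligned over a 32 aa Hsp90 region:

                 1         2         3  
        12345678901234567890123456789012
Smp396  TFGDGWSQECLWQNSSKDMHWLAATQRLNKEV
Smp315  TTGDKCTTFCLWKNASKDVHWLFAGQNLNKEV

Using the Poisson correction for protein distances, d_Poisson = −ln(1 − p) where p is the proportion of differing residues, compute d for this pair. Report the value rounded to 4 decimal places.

Differing sites — 2:F/T; 5:G/K; 6:W/C; 7:S/T; 8:Q/T; 9:E/F; 13:Q/K; 15:S/A; 19:M/V; 23:A/F; 25:T/G; 27:R/N.
p = 12/32 = 0.375000.
d = −ln(1 − 0.375000) = −ln(0.625000) = 0.4700.

0.4700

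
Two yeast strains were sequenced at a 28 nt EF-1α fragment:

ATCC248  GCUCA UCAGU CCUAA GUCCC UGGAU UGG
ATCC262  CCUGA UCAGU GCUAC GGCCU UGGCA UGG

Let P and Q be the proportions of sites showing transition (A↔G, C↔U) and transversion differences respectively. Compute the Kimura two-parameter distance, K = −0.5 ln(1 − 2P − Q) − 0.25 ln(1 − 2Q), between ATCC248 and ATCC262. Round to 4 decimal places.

Mismatches occur at site 1 (G↔C, transversion), site 4 (C↔G, transversion), site 11 (C↔G, transversion), site 15 (A↔C, transversion), site 17 (U↔G, transversion), site 20 (C↔U, transition), site 24 (A↔C, transversion), site 25 (U↔A, transversion).
Of the 8 differences, 1 transition and 7 transversions over 28 sites: P = 1/28 = 0.035714, Q = 7/28 = 0.250000.
d = −0.5·ln(0.678572) − 0.25·ln(0.500000) = −0.5·(-0.387765) − 0.25·(-0.693147) = 0.3672.

0.3672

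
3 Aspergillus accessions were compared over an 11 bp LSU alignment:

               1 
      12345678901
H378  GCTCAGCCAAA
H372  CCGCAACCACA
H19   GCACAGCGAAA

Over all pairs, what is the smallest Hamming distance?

Pairwise Hamming distances:
  H378 vs H372: 4
  H378 vs H19: 2
  H372 vs H19: 5
The smallest is 2, between H378 and H19.

2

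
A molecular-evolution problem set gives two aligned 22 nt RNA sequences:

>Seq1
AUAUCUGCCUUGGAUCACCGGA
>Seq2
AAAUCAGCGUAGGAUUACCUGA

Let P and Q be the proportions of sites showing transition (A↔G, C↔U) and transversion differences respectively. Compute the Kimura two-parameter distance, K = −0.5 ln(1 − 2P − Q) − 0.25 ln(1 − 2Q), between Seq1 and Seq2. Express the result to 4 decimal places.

0.3430

Mismatches occur at site 2 (U↔A, transversion), site 6 (U↔A, transversion), site 9 (C↔G, transversion), site 11 (U↔A, transversion), site 16 (C↔U, transition), site 20 (G↔U, transversion).
Of the 6 differences, 1 transition and 5 transversions over 22 sites: P = 1/22 = 0.045455, Q = 5/22 = 0.227273.
d = −0.5·ln(0.681817) − 0.25·ln(0.545454) = −0.5·(-0.382994) − 0.25·(-0.606137) = 0.3430.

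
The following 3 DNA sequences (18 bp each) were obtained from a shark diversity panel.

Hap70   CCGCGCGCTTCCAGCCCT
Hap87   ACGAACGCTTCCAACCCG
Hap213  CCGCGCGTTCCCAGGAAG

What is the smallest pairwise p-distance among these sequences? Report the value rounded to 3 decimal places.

0.278

Pairwise Hamming distances:
  Hap70 vs Hap87: 5
  Hap70 vs Hap213: 6
  Hap87 vs Hap213: 9
The smallest is 5 mismatches, between Hap70 and Hap87; p = 5/18 = 0.278.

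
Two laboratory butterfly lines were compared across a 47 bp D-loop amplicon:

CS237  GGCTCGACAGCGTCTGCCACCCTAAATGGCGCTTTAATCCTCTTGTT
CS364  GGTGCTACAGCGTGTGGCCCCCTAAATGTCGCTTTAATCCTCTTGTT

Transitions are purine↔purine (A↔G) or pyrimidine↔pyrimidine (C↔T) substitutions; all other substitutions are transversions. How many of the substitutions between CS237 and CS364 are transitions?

Differing sites — 3:C/T (Ti); 4:T/G (Tv); 6:G/T (Tv); 14:C/G (Tv); 17:C/G (Tv); 19:A/C (Tv); 29:G/T (Tv).
Of the 7 differences, 1 transition and 6 transversions, so the answer is 1.

1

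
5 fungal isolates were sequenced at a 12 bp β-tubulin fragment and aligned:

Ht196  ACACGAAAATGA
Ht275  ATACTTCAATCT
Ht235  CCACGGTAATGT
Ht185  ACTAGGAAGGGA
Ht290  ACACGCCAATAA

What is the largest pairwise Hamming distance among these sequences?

10

Pairwise Hamming distances:
  Ht196 vs Ht275: 6
  Ht196 vs Ht235: 4
  Ht196 vs Ht185: 5
  Ht196 vs Ht290: 3
  Ht275 vs Ht235: 6
  Ht275 vs Ht185: 10
  Ht275 vs Ht290: 5
  Ht235 vs Ht185: 7
  Ht235 vs Ht290: 5
  Ht185 vs Ht290: 7
The largest is 10, between Ht275 and Ht185.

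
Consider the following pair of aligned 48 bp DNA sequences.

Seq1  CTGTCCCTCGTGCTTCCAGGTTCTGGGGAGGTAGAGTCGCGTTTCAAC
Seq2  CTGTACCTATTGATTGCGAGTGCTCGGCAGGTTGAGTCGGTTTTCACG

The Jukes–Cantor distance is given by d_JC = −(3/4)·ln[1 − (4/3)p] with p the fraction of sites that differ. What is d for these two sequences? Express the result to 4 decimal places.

The sequences differ at positions 5 (C/A), 9 (C/A), 10 (G/T), 13 (C/A), 16 (C/G), 18 (A/G), 19 (G/A), 22 (T/G), 25 (G/C), 28 (G/C), 33 (A/T), 40 (C/G), 41 (G/T), 47 (A/C), 48 (C/G).
p = 15/48 = 0.312500.
d = −0.75 · ln(1 − (4/3)·0.312500) = −0.75 · ln(0.583333) = −0.75 · (-0.538997) = 0.4042.

0.4042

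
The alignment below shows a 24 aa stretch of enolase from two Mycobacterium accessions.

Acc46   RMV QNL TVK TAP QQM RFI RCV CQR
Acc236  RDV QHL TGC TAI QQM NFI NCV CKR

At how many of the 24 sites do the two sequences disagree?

Mismatches occur at site 2 (M/D), site 5 (N/H), site 8 (V/G), site 9 (K/C), site 12 (P/I), site 16 (R/N), site 19 (R/N), site 23 (Q/K).
That gives 8 mismatches out of 24 aligned sites, so the Hamming distance is 8.

8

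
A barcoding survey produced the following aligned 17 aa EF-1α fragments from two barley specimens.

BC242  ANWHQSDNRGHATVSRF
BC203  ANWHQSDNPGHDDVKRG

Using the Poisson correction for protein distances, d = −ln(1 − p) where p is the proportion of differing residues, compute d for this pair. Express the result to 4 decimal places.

The sequences differ at positions 9 (R/P), 12 (A/D), 13 (T/D), 15 (S/K), 17 (F/G).
p = 5/17 = 0.294118.
d = −ln(1 − 0.294118) = −ln(0.705882) = 0.3483.

0.3483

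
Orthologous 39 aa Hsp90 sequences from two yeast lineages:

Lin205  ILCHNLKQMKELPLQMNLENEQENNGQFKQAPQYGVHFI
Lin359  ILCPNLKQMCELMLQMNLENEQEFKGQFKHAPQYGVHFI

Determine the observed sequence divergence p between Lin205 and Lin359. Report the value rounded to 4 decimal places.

Differing sites — 4:H/P; 10:K/C; 13:P/M; 24:N/F; 25:N/K; 30:Q/H.
There are 6 differences over 39 sites, so p = 6/39 = 0.1538.

0.1538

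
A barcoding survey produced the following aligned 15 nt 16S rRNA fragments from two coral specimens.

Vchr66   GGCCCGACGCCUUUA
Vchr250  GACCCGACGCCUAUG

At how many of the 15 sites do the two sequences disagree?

Mismatches occur at site 2 (G/A), site 13 (U/A), site 15 (A/G).
That gives 3 mismatches out of 15 aligned sites, so the Hamming distance is 3.

3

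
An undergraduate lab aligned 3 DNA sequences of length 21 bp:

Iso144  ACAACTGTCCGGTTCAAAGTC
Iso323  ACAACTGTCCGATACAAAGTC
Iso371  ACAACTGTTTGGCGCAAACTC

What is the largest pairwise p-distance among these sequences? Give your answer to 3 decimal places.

Pairwise Hamming distances:
  Iso144 vs Iso323: 2
  Iso144 vs Iso371: 5
  Iso323 vs Iso371: 6
The largest is 6 mismatches, between Iso323 and Iso371; p = 6/21 = 0.286.

0.286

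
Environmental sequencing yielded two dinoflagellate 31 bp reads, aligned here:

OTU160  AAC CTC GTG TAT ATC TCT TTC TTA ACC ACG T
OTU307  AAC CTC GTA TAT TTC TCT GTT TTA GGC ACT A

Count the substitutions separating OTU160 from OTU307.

The sequences differ at positions 9 (G/A), 13 (A/T), 19 (T/G), 21 (C/T), 25 (A/G), 26 (C/G), 30 (G/T), 31 (T/A).
That gives 8 mismatches out of 31 aligned sites, so the Hamming distance is 8.

8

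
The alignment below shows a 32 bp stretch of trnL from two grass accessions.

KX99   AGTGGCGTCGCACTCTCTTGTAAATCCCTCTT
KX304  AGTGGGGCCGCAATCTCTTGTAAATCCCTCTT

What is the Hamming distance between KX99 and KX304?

3

Mismatches occur at site 6 (C/G), site 8 (T/C), site 13 (C/A).
That gives 3 mismatches out of 32 aligned sites, so the Hamming distance is 3.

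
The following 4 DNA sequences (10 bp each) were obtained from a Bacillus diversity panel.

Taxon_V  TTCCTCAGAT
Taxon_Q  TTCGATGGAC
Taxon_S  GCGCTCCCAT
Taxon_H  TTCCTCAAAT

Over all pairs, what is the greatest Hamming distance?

9

Pairwise Hamming distances:
  Taxon_V vs Taxon_Q: 5
  Taxon_V vs Taxon_S: 5
  Taxon_V vs Taxon_H: 1
  Taxon_Q vs Taxon_S: 9
  Taxon_Q vs Taxon_H: 6
  Taxon_S vs Taxon_H: 5
The largest is 9, between Taxon_Q and Taxon_S.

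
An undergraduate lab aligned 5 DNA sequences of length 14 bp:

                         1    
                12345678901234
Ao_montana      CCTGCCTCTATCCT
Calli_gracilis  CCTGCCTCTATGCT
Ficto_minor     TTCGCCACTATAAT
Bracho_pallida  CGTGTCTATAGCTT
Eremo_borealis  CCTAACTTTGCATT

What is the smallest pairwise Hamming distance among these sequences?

1

Pairwise Hamming distances:
  Ao_montana vs Calli_gracilis: 1
  Ao_montana vs Ficto_minor: 6
  Ao_montana vs Bracho_pallida: 5
  Ao_montana vs Eremo_borealis: 7
  Calli_gracilis vs Ficto_minor: 6
  Calli_gracilis vs Bracho_pallida: 6
  Calli_gracilis vs Eremo_borealis: 7
  Ficto_minor vs Bracho_pallida: 9
  Ficto_minor vs Eremo_borealis: 10
  Bracho_pallida vs Eremo_borealis: 7
The smallest is 1, between Ao_montana and Calli_gracilis.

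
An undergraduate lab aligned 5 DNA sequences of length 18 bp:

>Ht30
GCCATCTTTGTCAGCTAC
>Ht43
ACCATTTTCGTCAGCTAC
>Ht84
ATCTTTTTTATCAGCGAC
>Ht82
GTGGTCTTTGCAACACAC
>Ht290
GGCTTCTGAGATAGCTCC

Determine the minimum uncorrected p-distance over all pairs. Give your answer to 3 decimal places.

0.167

Pairwise Hamming distances:
  Ht30 vs Ht43: 3
  Ht30 vs Ht84: 6
  Ht30 vs Ht82: 8
  Ht30 vs Ht290: 7
  Ht43 vs Ht84: 5
  Ht43 vs Ht82: 11
  Ht43 vs Ht290: 9
  Ht84 vs Ht82: 10
  Ht84 vs Ht290: 10
  Ht82 vs Ht290: 11
The smallest is 3 mismatches, between Ht30 and Ht43; p = 3/18 = 0.167.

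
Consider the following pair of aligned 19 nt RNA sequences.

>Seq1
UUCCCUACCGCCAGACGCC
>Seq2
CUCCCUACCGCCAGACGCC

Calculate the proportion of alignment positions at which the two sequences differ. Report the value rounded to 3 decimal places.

0.053

Differing sites — 1:U/C.
There are 1 differences over 19 sites, so p = 1/19 = 0.053.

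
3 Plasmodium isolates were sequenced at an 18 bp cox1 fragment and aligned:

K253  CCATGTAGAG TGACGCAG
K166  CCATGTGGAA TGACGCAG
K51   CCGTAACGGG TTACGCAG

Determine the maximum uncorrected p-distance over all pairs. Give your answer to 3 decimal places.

Pairwise Hamming distances:
  K253 vs K166: 2
  K253 vs K51: 6
  K166 vs K51: 7
The largest is 7 mismatches, between K166 and K51; p = 7/18 = 0.389.

0.389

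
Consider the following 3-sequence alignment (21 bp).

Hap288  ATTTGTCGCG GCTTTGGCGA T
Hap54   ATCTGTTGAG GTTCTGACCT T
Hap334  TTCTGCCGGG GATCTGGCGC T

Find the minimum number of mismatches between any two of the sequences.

Pairwise Hamming distances:
  Hap288 vs Hap54: 8
  Hap288 vs Hap334: 7
  Hap54 vs Hap334: 8
The smallest is 7, between Hap288 and Hap334.

7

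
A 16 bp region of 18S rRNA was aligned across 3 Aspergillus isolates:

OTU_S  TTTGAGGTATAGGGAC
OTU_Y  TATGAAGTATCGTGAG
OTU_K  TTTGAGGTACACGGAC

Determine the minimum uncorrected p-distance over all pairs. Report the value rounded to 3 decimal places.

Pairwise Hamming distances:
  OTU_S vs OTU_Y: 5
  OTU_S vs OTU_K: 2
  OTU_Y vs OTU_K: 7
The smallest is 2 mismatches, between OTU_S and OTU_K; p = 2/16 = 0.125.

0.125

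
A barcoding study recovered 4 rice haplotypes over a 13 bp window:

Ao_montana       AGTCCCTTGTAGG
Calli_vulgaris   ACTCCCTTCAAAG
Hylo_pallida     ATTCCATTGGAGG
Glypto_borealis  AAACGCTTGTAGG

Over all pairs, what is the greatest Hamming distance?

6

Pairwise Hamming distances:
  Ao_montana vs Calli_vulgaris: 4
  Ao_montana vs Hylo_pallida: 3
  Ao_montana vs Glypto_borealis: 3
  Calli_vulgaris vs Hylo_pallida: 5
  Calli_vulgaris vs Glypto_borealis: 6
  Hylo_pallida vs Glypto_borealis: 5
The largest is 6, between Calli_vulgaris and Glypto_borealis.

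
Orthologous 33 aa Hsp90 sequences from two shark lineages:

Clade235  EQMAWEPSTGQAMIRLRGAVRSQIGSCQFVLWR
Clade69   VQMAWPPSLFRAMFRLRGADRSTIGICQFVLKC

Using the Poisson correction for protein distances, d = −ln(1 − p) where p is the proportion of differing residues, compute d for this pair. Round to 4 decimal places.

Differing sites — 1:E/V; 6:E/P; 9:T/L; 10:G/F; 11:Q/R; 14:I/F; 20:V/D; 23:Q/T; 26:S/I; 32:W/K; 33:R/C.
p = 11/33 = 0.333333.
d = −ln(1 − 0.333333) = −ln(0.666667) = 0.4055.

0.4055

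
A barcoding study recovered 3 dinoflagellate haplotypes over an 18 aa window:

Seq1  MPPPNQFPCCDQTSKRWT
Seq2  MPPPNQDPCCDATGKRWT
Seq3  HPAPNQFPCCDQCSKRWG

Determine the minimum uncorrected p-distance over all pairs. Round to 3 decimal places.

Pairwise Hamming distances:
  Seq1 vs Seq2: 3
  Seq1 vs Seq3: 4
  Seq2 vs Seq3: 7
The smallest is 3 mismatches, between Seq1 and Seq2; p = 3/18 = 0.167.

0.167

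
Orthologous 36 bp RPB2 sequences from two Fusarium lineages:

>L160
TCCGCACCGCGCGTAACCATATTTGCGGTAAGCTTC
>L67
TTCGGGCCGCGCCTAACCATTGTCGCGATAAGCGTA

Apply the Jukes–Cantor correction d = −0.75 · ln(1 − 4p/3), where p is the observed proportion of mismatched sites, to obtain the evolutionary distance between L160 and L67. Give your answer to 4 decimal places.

0.3470

Differing sites — 2:C/T; 5:C/G; 6:A/G; 13:G/C; 21:A/T; 22:T/G; 24:T/C; 28:G/A; 34:T/G; 36:C/A.
p = 10/36 = 0.277778.
d = −0.75 · ln(1 − (4/3)·0.277778) = −0.75 · ln(0.629629) = −0.75 · (-0.462625) = 0.3470.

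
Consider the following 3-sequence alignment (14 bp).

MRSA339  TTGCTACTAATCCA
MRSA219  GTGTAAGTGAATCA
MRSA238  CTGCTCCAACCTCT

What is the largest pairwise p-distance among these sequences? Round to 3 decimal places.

Pairwise Hamming distances:
  MRSA339 vs MRSA219: 7
  MRSA339 vs MRSA238: 7
  MRSA219 vs MRSA238: 10
The largest is 10 mismatches, between MRSA219 and MRSA238; p = 10/14 = 0.714.

0.714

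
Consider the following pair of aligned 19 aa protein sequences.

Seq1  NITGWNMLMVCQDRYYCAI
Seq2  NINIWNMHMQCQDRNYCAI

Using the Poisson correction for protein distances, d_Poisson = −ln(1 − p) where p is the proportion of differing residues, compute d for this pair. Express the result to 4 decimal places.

Mismatches occur at site 3 (T/N), site 4 (G/I), site 8 (L/H), site 10 (V/Q), site 15 (Y/N).
p = 5/19 = 0.263158.
d = −ln(1 − 0.263158) = −ln(0.736842) = 0.3054.

0.3054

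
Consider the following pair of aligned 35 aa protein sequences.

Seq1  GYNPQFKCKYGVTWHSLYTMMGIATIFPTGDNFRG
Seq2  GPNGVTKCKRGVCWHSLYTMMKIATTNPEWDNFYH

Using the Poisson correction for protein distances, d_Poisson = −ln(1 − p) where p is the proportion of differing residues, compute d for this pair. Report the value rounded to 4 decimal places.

0.4643

The sequences differ at positions 2 (Y/P), 4 (P/G), 5 (Q/V), 6 (F/T), 10 (Y/R), 13 (T/C), 22 (G/K), 26 (I/T), 27 (F/N), 29 (T/E), 30 (G/W), 34 (R/Y), 35 (G/H).
p = 13/35 = 0.371429.
d = −ln(1 − 0.371429) = −ln(0.628571) = 0.4643.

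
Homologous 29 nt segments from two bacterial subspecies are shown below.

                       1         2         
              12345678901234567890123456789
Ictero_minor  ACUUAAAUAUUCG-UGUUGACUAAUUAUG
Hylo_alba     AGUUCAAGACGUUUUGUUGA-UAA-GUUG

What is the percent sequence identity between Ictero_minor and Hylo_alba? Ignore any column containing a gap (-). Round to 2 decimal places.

65.38%

Excluding the 3 gap columns leaves 26 comparable sites.
Differing sites — 2:C/G; 5:A/C; 8:U/G; 10:U/C; 11:U/G; 12:C/U; 13:G/U; 26:U/G; 27:A/U.
17 of the 26 comparable sites match, so the percent identity is 17/26 × 100 = 65.38%.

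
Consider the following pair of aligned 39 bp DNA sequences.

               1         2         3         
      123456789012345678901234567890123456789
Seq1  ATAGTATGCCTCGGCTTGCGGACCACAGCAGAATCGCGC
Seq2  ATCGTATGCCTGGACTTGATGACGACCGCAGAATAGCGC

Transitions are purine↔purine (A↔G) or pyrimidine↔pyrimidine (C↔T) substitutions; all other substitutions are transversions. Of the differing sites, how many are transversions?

7

Differing sites — 3:A/C (Tv); 12:C/G (Tv); 14:G/A (Ti); 19:C/A (Tv); 20:G/T (Tv); 24:C/G (Tv); 27:A/C (Tv); 35:C/A (Tv).
Of the 8 differences, 1 transition and 7 transversions, so the answer is 7.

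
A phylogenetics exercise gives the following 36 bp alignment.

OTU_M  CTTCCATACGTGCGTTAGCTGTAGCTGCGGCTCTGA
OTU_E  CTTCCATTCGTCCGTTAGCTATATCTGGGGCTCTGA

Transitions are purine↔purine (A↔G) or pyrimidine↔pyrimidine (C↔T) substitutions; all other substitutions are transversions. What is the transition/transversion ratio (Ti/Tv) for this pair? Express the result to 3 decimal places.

0.250

Differing sites — 8:A/T (Tv); 12:G/C (Tv); 21:G/A (Ti); 24:G/T (Tv); 28:C/G (Tv).
Of the 5 differences, 1 transition and 4 transversions, so Ti/Tv = 1/4 = 0.250.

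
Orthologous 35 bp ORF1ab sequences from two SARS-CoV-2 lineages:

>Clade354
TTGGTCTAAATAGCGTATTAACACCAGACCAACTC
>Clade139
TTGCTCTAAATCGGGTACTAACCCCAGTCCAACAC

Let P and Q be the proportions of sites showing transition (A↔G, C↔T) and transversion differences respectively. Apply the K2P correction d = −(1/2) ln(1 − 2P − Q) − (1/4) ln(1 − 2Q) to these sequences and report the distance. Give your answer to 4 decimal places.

0.2347

Differing sites — 4:G/C (Tv); 12:A/C (Tv); 14:C/G (Tv); 18:T/C (Ti); 23:A/C (Tv); 28:A/T (Tv); 34:T/A (Tv).
Of the 7 differences, 1 transition and 6 transversions over 35 sites: P = 1/35 = 0.028571, Q = 6/35 = 0.171429.
d = −0.5·ln(0.771429) − 0.25·ln(0.657142) = −0.5·(-0.259511) − 0.25·(-0.419855) = 0.2347.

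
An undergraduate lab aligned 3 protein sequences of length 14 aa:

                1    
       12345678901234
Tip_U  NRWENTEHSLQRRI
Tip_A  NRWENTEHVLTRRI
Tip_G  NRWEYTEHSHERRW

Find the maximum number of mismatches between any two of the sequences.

Pairwise Hamming distances:
  Tip_U vs Tip_A: 2
  Tip_U vs Tip_G: 4
  Tip_A vs Tip_G: 5
The largest is 5, between Tip_A and Tip_G.

5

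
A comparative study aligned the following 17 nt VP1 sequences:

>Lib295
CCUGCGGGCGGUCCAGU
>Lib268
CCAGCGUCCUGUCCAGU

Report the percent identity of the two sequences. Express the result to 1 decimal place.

Differing sites — 3:U/A; 7:G/U; 8:G/C; 10:G/U.
13 of the 17 sites match, so the percent identity is 13/17 × 100 = 76.5%.

76.5%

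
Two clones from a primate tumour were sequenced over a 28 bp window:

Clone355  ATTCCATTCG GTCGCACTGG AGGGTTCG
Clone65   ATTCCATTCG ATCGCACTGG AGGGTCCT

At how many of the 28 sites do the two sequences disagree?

3

Differing sites — 11:G/A; 26:T/C; 28:G/T.
That gives 3 mismatches out of 28 aligned sites, so the Hamming distance is 3.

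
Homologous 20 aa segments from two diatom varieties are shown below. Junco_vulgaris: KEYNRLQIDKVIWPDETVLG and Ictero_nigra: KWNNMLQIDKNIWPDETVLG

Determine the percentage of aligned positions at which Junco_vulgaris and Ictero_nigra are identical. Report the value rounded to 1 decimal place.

The sequences differ at positions 2 (E/W), 3 (Y/N), 5 (R/M), 11 (V/N).
16 of the 20 sites match, so the percent identity is 16/20 × 100 = 80.0%.

80.0%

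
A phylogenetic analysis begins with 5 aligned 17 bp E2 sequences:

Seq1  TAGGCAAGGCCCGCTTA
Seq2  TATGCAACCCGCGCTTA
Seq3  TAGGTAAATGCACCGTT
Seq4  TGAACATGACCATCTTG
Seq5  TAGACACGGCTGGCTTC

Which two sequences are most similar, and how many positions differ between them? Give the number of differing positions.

Pairwise Hamming distances:
  Seq1 vs Seq2: 4
  Seq1 vs Seq3: 8
  Seq1 vs Seq4: 8
  Seq1 vs Seq5: 5
  Seq2 vs Seq3: 10
  Seq2 vs Seq4: 10
  Seq2 vs Seq5: 8
  Seq3 vs Seq4: 11
  Seq3 vs Seq5: 11
  Seq4 vs Seq5: 8
The smallest is 4, between Seq1 and Seq2.

4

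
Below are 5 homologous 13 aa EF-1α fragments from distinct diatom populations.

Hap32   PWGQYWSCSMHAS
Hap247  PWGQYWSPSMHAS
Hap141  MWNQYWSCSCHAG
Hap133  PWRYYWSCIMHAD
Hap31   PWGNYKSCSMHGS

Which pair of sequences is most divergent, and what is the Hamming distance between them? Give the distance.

7

Pairwise Hamming distances:
  Hap32 vs Hap247: 1
  Hap32 vs Hap141: 4
  Hap32 vs Hap133: 4
  Hap32 vs Hap31: 3
  Hap247 vs Hap141: 5
  Hap247 vs Hap133: 5
  Hap247 vs Hap31: 4
  Hap141 vs Hap133: 6
  Hap141 vs Hap31: 7
  Hap133 vs Hap31: 6
The largest is 7, between Hap141 and Hap31.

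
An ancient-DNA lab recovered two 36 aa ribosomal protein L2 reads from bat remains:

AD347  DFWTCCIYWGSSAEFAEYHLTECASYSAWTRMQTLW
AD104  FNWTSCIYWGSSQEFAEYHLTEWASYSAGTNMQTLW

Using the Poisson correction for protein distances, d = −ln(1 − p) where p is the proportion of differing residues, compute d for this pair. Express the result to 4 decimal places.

0.2162

The sequences differ at positions 1 (D/F), 2 (F/N), 5 (C/S), 13 (A/Q), 23 (C/W), 29 (W/G), 31 (R/N).
p = 7/36 = 0.194444.
d = −ln(1 − 0.194444) = −ln(0.805556) = 0.2162.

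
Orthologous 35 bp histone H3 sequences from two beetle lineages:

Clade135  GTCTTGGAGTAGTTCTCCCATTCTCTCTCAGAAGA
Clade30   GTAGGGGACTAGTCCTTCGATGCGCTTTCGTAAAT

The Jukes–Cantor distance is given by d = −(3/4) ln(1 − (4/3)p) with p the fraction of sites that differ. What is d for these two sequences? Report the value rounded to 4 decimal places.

0.5716

The sequences differ at positions 3 (C/A), 4 (T/G), 5 (T/G), 9 (G/C), 14 (T/C), 17 (C/T), 19 (C/G), 22 (T/G), 24 (T/G), 27 (C/T), 30 (A/G), 31 (G/T), 34 (G/A), 35 (A/T).
p = 14/35 = 0.400000.
d = −0.75 · ln(1 − (4/3)·0.400000) = −0.75 · ln(0.466667) = −0.75 · (-0.762139) = 0.5716.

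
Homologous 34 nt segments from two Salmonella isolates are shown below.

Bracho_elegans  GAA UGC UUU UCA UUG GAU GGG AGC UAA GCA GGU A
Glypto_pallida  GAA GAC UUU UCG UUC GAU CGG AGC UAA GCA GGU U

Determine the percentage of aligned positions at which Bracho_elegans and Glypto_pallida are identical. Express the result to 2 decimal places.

Mismatches occur at site 4 (U↔G), site 5 (G↔A), site 12 (A↔G), site 15 (G↔C), site 19 (G↔C), site 34 (A↔U).
28 of the 34 sites match, so the percent identity is 28/34 × 100 = 82.35%.

82.35%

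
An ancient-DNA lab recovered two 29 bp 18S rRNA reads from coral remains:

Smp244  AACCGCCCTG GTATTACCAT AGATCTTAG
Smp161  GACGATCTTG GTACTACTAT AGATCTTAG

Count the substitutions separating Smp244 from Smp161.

7

Mismatches occur at site 1 (A↔G), site 4 (C↔G), site 5 (G↔A), site 6 (C↔T), site 8 (C↔T), site 14 (T↔C), site 18 (C↔T).
That gives 7 mismatches out of 29 aligned sites, so the Hamming distance is 7.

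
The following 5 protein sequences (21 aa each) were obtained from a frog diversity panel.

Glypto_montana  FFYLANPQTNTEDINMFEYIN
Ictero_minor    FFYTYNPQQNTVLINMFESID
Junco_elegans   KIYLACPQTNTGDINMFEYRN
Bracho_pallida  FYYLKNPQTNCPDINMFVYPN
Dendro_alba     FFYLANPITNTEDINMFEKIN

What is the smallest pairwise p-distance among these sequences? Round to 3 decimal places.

0.095

Pairwise Hamming distances:
  Glypto_montana vs Ictero_minor: 7
  Glypto_montana vs Junco_elegans: 5
  Glypto_montana vs Bracho_pallida: 6
  Glypto_montana vs Dendro_alba: 2
  Ictero_minor vs Junco_elegans: 11
  Ictero_minor vs Bracho_pallida: 11
  Ictero_minor vs Dendro_alba: 8
  Junco_elegans vs Bracho_pallida: 8
  Junco_elegans vs Dendro_alba: 7
  Bracho_pallida vs Dendro_alba: 8
The smallest is 2 mismatches, between Glypto_montana and Dendro_alba; p = 2/21 = 0.095.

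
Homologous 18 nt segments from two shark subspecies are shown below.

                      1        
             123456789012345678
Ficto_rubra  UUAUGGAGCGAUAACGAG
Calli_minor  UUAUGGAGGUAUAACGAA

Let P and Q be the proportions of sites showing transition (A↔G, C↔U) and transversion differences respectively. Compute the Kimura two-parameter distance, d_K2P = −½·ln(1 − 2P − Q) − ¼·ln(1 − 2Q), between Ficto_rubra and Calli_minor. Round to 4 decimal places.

0.1885

Differing sites — 9:C/G (Tv); 10:G/U (Tv); 18:G/A (Ti).
Of the 3 differences, 1 transition and 2 transversions over 18 sites: P = 1/18 = 0.055556, Q = 2/18 = 0.111111.
d = −0.5·ln(0.777777) − 0.25·ln(0.777778) = −0.5·(-0.251315) − 0.25·(-0.251314) = 0.1885.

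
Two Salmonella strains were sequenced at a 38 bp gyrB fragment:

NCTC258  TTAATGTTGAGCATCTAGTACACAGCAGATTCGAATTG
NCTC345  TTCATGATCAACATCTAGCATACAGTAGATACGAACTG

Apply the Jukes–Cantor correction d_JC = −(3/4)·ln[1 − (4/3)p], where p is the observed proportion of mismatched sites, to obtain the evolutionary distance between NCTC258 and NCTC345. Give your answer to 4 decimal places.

The sequences differ at positions 3 (A/C), 7 (T/A), 9 (G/C), 11 (G/A), 19 (T/C), 21 (C/T), 26 (C/T), 31 (T/A), 36 (T/C).
p = 9/38 = 0.236842.
d = −0.75 · ln(1 − (4/3)·0.236842) = −0.75 · ln(0.684211) = −0.75 · (-0.379489) = 0.2846.

0.2846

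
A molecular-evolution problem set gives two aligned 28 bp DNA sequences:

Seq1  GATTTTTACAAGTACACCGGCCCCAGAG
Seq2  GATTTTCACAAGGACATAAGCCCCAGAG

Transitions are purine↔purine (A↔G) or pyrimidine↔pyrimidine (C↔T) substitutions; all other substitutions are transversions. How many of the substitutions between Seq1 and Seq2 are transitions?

3

Differing sites — 7:T/C (Ti); 13:T/G (Tv); 17:C/T (Ti); 18:C/A (Tv); 19:G/A (Ti).
Of the 5 differences, 3 transitions and 2 transversions, so the answer is 3.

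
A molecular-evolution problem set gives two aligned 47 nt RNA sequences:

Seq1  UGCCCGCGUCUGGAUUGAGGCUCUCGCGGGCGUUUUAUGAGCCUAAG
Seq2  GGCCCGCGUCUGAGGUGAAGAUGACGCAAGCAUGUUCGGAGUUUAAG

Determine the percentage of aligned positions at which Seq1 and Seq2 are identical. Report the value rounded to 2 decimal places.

65.96%

The sequences differ at positions 1 (U/G), 13 (G/A), 14 (A/G), 15 (U/G), 19 (G/A), 21 (C/A), 23 (C/G), 24 (U/A), 28 (G/A), 29 (G/A), 32 (G/A), 34 (U/G), 37 (A/C), 38 (U/G), 42 (C/U), 43 (C/U).
31 of the 47 sites match, so the percent identity is 31/47 × 100 = 65.96%.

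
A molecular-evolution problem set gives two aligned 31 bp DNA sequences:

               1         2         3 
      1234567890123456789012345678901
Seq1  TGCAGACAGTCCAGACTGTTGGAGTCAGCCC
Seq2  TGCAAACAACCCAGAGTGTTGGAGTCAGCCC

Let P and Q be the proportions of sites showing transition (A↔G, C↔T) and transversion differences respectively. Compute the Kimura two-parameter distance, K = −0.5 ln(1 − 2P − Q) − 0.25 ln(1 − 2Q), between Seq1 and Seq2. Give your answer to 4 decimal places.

Mismatches occur at site 5 (G→A, transition), site 9 (G→A, transition), site 10 (T→C, transition), site 16 (C→G, transversion).
Of the 4 differences, 3 transitions and 1 transversion over 31 sites: P = 3/31 = 0.096774, Q = 1/31 = 0.032258.
d = −0.5·ln(0.774194) − 0.25·ln(0.935484) = −0.5·(-0.255933) − 0.25·(-0.066691) = 0.1446.

0.1446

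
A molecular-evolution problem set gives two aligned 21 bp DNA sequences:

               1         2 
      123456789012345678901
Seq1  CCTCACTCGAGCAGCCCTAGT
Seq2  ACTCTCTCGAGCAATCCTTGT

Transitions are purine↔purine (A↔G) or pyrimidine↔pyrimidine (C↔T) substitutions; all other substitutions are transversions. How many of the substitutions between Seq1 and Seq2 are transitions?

2

The sequences differ at positions 1 (C/A, transversion), 5 (A/T, transversion), 14 (G/A, transition), 15 (C/T, transition), 19 (A/T, transversion).
Of the 5 differences, 2 transitions and 3 transversions, so the answer is 2.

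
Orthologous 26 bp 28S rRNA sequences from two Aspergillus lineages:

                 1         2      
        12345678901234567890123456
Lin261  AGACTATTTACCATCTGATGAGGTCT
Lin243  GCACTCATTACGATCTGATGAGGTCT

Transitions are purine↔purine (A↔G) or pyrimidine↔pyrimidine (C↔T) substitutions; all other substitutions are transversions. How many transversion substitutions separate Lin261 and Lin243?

4

Mismatches occur at site 1 (A/G, transition), site 2 (G/C, transversion), site 6 (A/C, transversion), site 7 (T/A, transversion), site 12 (C/G, transversion).
Of the 5 differences, 1 transition and 4 transversions, so the answer is 4.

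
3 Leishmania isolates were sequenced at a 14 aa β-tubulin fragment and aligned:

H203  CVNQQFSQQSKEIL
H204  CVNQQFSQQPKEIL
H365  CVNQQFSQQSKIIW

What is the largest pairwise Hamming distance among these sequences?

Pairwise Hamming distances:
  H203 vs H204: 1
  H203 vs H365: 2
  H204 vs H365: 3
The largest is 3, between H204 and H365.

3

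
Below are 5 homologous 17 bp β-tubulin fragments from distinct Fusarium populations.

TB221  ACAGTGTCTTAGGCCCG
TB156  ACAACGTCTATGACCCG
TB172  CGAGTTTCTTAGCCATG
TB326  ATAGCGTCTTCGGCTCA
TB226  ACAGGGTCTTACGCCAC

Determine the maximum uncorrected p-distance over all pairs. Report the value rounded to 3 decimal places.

Pairwise Hamming distances:
  TB221 vs TB156: 5
  TB221 vs TB172: 6
  TB221 vs TB326: 5
  TB221 vs TB226: 4
  TB156 vs TB172: 10
  TB156 vs TB326: 7
  TB156 vs TB226: 8
  TB172 vs TB326: 9
  TB172 vs TB226: 9
  TB326 vs TB226: 7
The largest is 10 mismatches, between TB156 and TB172; p = 10/17 = 0.588.

0.588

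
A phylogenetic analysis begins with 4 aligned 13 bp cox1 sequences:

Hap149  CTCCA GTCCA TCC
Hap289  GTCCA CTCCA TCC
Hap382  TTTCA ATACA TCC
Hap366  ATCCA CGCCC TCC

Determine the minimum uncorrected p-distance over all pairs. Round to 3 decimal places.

0.154

Pairwise Hamming distances:
  Hap149 vs Hap289: 2
  Hap149 vs Hap382: 4
  Hap149 vs Hap366: 4
  Hap289 vs Hap382: 4
  Hap289 vs Hap366: 3
  Hap382 vs Hap366: 6
The smallest is 2 mismatches, between Hap149 and Hap289; p = 2/13 = 0.154.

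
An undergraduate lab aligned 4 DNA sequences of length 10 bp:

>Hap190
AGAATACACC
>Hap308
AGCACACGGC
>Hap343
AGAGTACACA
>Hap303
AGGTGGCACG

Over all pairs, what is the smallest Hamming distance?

2

Pairwise Hamming distances:
  Hap190 vs Hap308: 4
  Hap190 vs Hap343: 2
  Hap190 vs Hap303: 5
  Hap308 vs Hap343: 6
  Hap308 vs Hap303: 7
  Hap343 vs Hap303: 5
The smallest is 2, between Hap190 and Hap343.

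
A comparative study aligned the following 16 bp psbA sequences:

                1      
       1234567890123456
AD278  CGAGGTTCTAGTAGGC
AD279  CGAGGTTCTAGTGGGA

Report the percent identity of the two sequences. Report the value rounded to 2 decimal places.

Differing sites — 13:A/G; 16:C/A.
14 of the 16 sites match, so the percent identity is 14/16 × 100 = 87.50%.

87.50%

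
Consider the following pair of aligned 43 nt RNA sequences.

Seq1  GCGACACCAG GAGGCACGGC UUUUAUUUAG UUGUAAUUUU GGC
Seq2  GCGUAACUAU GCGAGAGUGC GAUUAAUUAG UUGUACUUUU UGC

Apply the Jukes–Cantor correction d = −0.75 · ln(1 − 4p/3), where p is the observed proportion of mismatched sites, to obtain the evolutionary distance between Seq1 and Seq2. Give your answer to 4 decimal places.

The sequences differ at positions 4 (A/U), 5 (C/A), 8 (C/U), 10 (G/U), 12 (A/C), 14 (G/A), 15 (C/G), 17 (C/G), 18 (G/U), 21 (U/G), 22 (U/A), 26 (U/A), 36 (A/C), 41 (G/U).
p = 14/43 = 0.325581.
d = −0.75 · ln(1 − (4/3)·0.325581) = −0.75 · ln(0.565892) = −0.75 · (-0.569352) = 0.4270.

0.4270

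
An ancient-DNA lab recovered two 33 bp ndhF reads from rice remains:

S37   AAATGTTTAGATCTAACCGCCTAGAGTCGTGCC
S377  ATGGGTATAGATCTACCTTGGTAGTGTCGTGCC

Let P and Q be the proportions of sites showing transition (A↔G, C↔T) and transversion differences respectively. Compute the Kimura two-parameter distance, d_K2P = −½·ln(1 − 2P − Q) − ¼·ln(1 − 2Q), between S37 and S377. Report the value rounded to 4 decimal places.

Differing sites — 2:A/T (Tv); 3:A/G (Ti); 4:T/G (Tv); 7:T/A (Tv); 16:A/C (Tv); 18:C/T (Ti); 19:G/T (Tv); 20:C/G (Tv); 21:C/G (Tv); 25:A/T (Tv).
Of the 10 differences, 2 transitions and 8 transversions over 33 sites: P = 2/33 = 0.060606, Q = 8/33 = 0.242424.
d = −0.5·ln(0.636364) − 0.25·ln(0.515152) = −0.5·(-0.451985) − 0.25·(-0.663293) = 0.3918.

0.3918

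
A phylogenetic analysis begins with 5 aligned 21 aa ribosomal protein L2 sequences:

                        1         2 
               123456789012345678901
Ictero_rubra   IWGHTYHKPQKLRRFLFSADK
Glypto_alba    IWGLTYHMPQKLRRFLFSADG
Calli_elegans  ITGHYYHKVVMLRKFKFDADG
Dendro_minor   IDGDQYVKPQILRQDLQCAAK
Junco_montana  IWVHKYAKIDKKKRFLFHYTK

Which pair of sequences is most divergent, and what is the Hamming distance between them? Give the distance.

Pairwise Hamming distances:
  Ictero_rubra vs Glypto_alba: 3
  Ictero_rubra vs Calli_elegans: 9
  Ictero_rubra vs Dendro_minor: 10
  Ictero_rubra vs Junco_montana: 10
  Glypto_alba vs Calli_elegans: 10
  Glypto_alba vs Dendro_minor: 12
  Glypto_alba vs Junco_montana: 13
  Calli_elegans vs Dendro_minor: 14
  Calli_elegans vs Junco_montana: 15
  Dendro_minor vs Junco_montana: 16
The largest is 16, between Dendro_minor and Junco_montana.

16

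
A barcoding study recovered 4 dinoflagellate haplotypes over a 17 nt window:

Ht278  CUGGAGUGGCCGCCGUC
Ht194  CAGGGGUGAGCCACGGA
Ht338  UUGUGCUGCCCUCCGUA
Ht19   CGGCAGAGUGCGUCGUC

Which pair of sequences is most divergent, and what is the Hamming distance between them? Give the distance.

Pairwise Hamming distances:
  Ht278 vs Ht194: 8
  Ht278 vs Ht338: 7
  Ht278 vs Ht19: 6
  Ht194 vs Ht338: 9
  Ht194 vs Ht19: 9
  Ht338 vs Ht19: 11
The largest is 11, between Ht338 and Ht19.

11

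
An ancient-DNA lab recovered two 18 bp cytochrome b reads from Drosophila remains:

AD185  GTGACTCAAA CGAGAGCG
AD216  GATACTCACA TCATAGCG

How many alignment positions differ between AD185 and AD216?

The sequences differ at positions 2 (T/A), 3 (G/T), 9 (A/C), 11 (C/T), 12 (G/C), 14 (G/T).
That gives 6 mismatches out of 18 aligned sites, so the Hamming distance is 6.

6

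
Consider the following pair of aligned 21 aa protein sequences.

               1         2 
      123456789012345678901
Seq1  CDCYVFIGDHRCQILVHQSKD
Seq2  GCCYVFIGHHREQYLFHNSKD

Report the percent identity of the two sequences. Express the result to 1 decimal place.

66.7%

Mismatches occur at site 1 (C→G), site 2 (D→C), site 9 (D→H), site 12 (C→E), site 14 (I→Y), site 16 (V→F), site 18 (Q→N).
14 of the 21 sites match, so the percent identity is 14/21 × 100 = 66.7%.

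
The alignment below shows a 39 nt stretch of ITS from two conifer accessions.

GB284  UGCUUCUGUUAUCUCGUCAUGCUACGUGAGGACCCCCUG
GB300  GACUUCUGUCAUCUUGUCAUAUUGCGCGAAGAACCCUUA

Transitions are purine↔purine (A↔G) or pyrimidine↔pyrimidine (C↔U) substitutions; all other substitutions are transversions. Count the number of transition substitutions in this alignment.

The sequences differ at positions 1 (U/G, transversion), 2 (G/A, transition), 10 (U/C, transition), 15 (C/U, transition), 21 (G/A, transition), 22 (C/U, transition), 24 (A/G, transition), 27 (U/C, transition), 30 (G/A, transition), 33 (C/A, transversion), 37 (C/U, transition), 39 (G/A, transition).
Of the 12 differences, 10 transitions and 2 transversions, so the answer is 10.

10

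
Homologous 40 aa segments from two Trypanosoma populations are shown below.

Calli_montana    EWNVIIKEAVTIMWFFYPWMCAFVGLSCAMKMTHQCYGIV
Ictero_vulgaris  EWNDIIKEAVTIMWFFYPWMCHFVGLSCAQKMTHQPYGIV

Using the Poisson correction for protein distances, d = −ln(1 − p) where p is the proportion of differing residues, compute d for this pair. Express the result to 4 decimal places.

The sequences differ at positions 4 (V/D), 22 (A/H), 30 (M/Q), 36 (C/P).
p = 4/40 = 0.100000.
d = −ln(1 − 0.100000) = −ln(0.900000) = 0.1054.

0.1054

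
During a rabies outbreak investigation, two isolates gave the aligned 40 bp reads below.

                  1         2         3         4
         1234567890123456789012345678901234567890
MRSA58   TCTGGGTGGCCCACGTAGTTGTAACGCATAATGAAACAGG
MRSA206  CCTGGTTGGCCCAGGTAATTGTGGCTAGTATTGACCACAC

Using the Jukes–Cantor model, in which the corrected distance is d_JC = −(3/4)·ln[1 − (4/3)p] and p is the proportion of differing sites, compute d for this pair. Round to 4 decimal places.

0.5716

The sequences differ at positions 1 (T/C), 6 (G/T), 14 (C/G), 18 (G/A), 23 (A/G), 24 (A/G), 26 (G/T), 27 (C/A), 28 (A/G), 31 (A/T), 35 (A/C), 36 (A/C), 37 (C/A), 38 (A/C), 39 (G/A), 40 (G/C).
p = 16/40 = 0.400000.
d = −0.75 · ln(1 − (4/3)·0.400000) = −0.75 · ln(0.466667) = −0.75 · (-0.762139) = 0.5716.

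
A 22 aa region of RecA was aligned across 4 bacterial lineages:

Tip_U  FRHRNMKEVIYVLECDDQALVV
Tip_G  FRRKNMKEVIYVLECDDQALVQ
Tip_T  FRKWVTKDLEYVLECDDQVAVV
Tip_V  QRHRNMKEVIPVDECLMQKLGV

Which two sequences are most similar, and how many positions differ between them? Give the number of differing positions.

Pairwise Hamming distances:
  Tip_U vs Tip_G: 3
  Tip_U vs Tip_T: 9
  Tip_U vs Tip_V: 7
  Tip_G vs Tip_T: 10
  Tip_G vs Tip_V: 10
  Tip_T vs Tip_V: 15
The smallest is 3, between Tip_U and Tip_G.

3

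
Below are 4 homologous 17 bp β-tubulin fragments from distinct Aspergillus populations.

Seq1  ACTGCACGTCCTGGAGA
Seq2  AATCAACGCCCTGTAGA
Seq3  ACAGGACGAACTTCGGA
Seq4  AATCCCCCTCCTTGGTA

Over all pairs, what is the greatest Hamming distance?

10

Pairwise Hamming distances:
  Seq1 vs Seq2: 5
  Seq1 vs Seq3: 7
  Seq1 vs Seq4: 7
  Seq2 vs Seq3: 9
  Seq2 vs Seq4: 8
  Seq3 vs Seq4: 10
The largest is 10, between Seq3 and Seq4.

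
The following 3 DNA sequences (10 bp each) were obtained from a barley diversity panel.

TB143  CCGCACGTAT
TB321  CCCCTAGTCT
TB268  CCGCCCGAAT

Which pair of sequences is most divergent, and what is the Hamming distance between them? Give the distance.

5

Pairwise Hamming distances:
  TB143 vs TB321: 4
  TB143 vs TB268: 2
  TB321 vs TB268: 5
The largest is 5, between TB321 and TB268.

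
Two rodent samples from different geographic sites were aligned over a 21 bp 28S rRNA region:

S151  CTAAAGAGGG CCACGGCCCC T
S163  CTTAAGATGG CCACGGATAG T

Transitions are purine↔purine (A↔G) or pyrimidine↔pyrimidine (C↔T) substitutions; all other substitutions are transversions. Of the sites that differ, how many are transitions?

Differing sites — 3:A/T (Tv); 8:G/T (Tv); 17:C/A (Tv); 18:C/T (Ti); 19:C/A (Tv); 20:C/G (Tv).
Of the 6 differences, 1 transition and 5 transversions, so the answer is 1.

1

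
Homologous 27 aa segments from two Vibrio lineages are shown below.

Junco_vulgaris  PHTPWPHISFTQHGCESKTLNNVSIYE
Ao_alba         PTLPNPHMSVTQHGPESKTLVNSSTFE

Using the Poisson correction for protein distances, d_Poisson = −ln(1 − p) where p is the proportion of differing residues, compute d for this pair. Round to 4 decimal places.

Differing sites — 2:H/T; 3:T/L; 5:W/N; 8:I/M; 10:F/V; 15:C/P; 21:N/V; 23:V/S; 25:I/T; 26:Y/F.
p = 10/27 = 0.370370.
d = −ln(1 − 0.370370) = −ln(0.629630) = 0.4626.

0.4626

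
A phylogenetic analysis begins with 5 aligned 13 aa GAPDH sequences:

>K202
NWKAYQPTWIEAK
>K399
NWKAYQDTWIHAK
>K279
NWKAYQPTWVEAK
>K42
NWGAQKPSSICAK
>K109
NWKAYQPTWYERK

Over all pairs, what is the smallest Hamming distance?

1

Pairwise Hamming distances:
  K202 vs K399: 2
  K202 vs K279: 1
  K202 vs K42: 6
  K202 vs K109: 2
  K399 vs K279: 3
  K399 vs K42: 7
  K399 vs K109: 4
  K279 vs K42: 7
  K279 vs K109: 2
  K42 vs K109: 8
The smallest is 1, between K202 and K279.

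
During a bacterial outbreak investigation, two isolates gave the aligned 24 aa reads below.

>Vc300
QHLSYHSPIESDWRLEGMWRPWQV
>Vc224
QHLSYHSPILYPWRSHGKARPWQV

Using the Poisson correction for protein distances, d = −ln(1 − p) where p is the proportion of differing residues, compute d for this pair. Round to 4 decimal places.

Differing sites — 10:E/L; 11:S/Y; 12:D/P; 15:L/S; 16:E/H; 18:M/K; 19:W/A.
p = 7/24 = 0.291667.
d = −ln(1 − 0.291667) = −ln(0.708333) = 0.3448.

0.3448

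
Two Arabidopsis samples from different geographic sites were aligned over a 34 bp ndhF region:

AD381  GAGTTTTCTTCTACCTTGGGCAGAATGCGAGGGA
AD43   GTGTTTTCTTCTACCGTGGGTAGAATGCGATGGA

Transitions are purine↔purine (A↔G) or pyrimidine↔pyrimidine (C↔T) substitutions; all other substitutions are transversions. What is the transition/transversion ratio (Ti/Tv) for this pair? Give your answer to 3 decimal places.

Differing sites — 2:A/T (Tv); 16:T/G (Tv); 21:C/T (Ti); 31:G/T (Tv).
Of the 4 differences, 1 transition and 3 transversions, so Ti/Tv = 1/3 = 0.333.

0.333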